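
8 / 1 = 8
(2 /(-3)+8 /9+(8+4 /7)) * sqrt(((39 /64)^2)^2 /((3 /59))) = 46813 * sqrt(177) /43008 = 14.48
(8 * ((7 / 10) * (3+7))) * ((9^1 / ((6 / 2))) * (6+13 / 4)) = 1554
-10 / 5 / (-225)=0.01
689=689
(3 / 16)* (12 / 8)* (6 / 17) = 27 / 272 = 0.10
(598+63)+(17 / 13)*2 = 8627 / 13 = 663.62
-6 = -6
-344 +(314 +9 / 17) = -501 / 17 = -29.47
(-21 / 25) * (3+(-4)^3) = 1281 / 25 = 51.24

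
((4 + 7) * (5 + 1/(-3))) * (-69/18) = -1771/9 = -196.78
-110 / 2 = -55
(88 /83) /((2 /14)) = 616 /83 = 7.42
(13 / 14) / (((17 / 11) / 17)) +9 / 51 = 2473 / 238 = 10.39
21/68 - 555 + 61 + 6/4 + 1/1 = -33401/68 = -491.19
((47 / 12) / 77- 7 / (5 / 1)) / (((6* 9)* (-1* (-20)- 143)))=6233 / 30686040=0.00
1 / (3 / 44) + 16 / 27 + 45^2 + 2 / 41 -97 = 1943.31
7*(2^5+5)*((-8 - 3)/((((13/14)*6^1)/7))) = -139601/39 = -3579.51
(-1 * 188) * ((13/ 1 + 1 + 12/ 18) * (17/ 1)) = -140624/ 3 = -46874.67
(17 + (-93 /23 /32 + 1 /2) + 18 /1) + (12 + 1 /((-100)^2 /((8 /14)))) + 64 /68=2644756253 /54740000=48.31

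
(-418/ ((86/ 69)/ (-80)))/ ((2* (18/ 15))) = 480700/ 43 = 11179.07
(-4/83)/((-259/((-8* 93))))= -2976/21497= -0.14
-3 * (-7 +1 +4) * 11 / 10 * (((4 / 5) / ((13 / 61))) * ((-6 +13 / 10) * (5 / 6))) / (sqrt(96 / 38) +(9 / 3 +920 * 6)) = -1103132723 / 62786425325 +126148 * sqrt(57) / 188359275975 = -0.02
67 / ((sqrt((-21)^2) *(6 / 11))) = 737 / 126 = 5.85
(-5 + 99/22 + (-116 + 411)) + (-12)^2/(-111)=21697/74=293.20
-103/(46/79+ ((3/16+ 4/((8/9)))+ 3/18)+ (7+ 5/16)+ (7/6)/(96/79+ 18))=-74111796/9216961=-8.04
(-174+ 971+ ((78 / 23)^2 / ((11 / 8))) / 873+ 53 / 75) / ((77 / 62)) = 642.32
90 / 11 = 8.18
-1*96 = -96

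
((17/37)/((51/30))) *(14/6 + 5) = 220/111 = 1.98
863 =863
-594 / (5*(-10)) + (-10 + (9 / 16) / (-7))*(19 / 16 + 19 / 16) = -270163 / 22400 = -12.06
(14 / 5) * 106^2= 157304 / 5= 31460.80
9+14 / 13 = 131 / 13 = 10.08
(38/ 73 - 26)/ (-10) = 186/ 73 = 2.55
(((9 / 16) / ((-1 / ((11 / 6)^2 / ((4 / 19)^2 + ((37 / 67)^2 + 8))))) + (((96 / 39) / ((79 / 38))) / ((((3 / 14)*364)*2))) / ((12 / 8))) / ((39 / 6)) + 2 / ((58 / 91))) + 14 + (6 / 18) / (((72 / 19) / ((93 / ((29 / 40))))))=556774724632465541 / 19613447464796640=28.39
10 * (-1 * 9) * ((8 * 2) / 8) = -180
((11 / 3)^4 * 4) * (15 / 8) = 1355.65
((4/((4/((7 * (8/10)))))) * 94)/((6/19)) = 25004/15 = 1666.93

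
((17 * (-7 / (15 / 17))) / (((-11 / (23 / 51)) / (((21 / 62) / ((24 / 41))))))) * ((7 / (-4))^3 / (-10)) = 269433017 / 157132800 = 1.71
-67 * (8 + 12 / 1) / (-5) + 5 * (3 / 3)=273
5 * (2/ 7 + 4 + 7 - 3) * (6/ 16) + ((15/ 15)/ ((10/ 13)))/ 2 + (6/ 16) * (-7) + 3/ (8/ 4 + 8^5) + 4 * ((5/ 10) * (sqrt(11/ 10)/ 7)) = sqrt(110)/ 35 + 12442853/ 917560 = 13.86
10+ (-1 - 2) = 7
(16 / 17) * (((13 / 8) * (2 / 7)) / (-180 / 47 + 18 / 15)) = -6110 / 36771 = -0.17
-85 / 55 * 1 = -17 / 11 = -1.55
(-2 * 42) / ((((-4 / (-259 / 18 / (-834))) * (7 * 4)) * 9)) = 259 / 180144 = 0.00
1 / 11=0.09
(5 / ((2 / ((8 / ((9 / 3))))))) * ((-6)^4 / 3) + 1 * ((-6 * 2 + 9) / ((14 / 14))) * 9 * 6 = 2718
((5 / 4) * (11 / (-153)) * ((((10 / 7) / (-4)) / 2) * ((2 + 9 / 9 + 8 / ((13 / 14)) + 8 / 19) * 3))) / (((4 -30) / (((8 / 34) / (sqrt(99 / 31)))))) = -24775 * sqrt(341) / 155900472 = -0.00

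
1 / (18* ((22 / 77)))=7 / 36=0.19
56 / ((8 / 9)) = 63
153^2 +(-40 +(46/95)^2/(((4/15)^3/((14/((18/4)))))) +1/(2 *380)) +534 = 345714789/14440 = 23941.47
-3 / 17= -0.18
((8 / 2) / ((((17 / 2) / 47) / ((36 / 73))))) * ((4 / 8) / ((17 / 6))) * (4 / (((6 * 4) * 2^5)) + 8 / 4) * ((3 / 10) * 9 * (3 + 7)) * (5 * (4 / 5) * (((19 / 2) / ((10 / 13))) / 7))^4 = 467610904014111 / 1809067750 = 258481.70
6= 6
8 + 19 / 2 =35 / 2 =17.50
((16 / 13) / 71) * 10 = 160 / 923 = 0.17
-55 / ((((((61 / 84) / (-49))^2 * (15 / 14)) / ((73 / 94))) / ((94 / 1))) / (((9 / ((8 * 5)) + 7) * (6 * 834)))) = -616834336265.64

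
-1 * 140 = -140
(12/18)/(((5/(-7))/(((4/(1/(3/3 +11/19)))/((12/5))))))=-140/57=-2.46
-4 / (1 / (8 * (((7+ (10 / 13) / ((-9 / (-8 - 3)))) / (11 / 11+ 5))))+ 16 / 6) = -44592 / 30781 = -1.45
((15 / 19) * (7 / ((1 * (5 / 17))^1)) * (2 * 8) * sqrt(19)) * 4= 22848 * sqrt(19) / 19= 5241.69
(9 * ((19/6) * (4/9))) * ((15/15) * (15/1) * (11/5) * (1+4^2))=7106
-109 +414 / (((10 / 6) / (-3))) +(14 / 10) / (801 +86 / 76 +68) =-141220349 / 165325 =-854.20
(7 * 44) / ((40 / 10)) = 77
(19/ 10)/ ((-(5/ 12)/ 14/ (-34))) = 54264/ 25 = 2170.56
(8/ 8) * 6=6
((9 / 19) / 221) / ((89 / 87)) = 783 / 373711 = 0.00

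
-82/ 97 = -0.85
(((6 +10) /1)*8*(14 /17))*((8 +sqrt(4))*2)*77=2759680 /17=162334.12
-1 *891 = -891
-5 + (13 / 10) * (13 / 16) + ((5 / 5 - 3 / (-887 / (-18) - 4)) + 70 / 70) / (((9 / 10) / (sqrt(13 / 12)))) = -631 / 160 + 1576 * sqrt(39) / 4401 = -1.71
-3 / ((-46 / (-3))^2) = -27 / 2116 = -0.01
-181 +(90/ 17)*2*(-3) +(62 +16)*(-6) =-11573/ 17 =-680.76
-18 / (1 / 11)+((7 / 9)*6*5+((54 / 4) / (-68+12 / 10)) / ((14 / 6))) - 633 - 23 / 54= -102034241 / 126252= -808.18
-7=-7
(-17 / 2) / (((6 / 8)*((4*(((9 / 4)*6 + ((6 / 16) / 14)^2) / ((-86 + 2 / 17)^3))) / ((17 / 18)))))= 9759658496000 / 77733027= 125553.56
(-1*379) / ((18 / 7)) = -2653 / 18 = -147.39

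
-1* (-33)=33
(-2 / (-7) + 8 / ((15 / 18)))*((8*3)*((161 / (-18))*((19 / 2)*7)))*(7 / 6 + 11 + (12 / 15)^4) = -49915862654 / 28125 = -1774786.23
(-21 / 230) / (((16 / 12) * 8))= -63 / 7360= -0.01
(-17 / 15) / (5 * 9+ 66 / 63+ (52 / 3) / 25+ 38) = -35 / 2617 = -0.01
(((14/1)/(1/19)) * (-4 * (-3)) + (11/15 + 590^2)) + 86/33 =57963731/165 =351295.34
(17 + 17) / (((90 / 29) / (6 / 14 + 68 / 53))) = 62611 / 3339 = 18.75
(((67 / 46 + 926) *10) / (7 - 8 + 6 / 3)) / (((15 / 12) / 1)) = 170652 / 23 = 7419.65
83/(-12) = -83/12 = -6.92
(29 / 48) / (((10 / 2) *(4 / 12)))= 29 / 80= 0.36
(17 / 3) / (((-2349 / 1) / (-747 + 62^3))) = -4038877 / 7047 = -573.13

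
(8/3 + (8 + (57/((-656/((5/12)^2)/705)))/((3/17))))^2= 2439072433009/991494144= 2460.00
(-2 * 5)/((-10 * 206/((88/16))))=11/412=0.03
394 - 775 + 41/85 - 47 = -36339/85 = -427.52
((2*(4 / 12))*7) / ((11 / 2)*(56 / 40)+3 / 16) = 1120 / 1893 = 0.59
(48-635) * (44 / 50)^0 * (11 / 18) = -6457 / 18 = -358.72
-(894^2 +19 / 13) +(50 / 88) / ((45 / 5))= -4114474127 / 5148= -799237.40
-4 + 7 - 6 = -3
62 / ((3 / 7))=144.67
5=5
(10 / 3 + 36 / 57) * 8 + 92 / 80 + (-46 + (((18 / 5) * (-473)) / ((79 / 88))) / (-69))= 29742959 / 2071380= 14.36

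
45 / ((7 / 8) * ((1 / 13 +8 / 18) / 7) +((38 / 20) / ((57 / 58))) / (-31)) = 6528600 / 407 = 16040.79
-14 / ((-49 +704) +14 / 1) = -14 / 669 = -0.02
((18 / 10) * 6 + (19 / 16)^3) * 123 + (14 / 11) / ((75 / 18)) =1728659499 / 1126400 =1534.68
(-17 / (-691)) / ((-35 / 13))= -221 / 24185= -0.01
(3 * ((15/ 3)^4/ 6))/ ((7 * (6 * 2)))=625/ 168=3.72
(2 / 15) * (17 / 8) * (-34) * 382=-55199 / 15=-3679.93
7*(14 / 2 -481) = -3318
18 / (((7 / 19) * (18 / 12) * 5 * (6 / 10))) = 76 / 7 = 10.86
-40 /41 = -0.98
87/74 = 1.18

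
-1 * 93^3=-804357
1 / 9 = 0.11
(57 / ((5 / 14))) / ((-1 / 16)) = -12768 / 5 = -2553.60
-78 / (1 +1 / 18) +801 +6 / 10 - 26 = 66662 / 95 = 701.71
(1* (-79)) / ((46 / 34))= -1343 / 23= -58.39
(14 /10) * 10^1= 14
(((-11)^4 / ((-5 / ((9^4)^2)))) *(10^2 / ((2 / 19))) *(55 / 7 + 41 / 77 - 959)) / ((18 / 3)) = 132804797296381155 / 7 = 18972113899483022.14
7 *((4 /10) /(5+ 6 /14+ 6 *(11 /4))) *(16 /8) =392 /1535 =0.26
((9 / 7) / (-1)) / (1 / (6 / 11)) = -54 / 77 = -0.70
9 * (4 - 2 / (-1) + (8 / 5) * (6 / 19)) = 5562 / 95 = 58.55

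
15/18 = 5/6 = 0.83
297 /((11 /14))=378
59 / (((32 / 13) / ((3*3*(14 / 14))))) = 6903 / 32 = 215.72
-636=-636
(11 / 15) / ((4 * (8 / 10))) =11 / 48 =0.23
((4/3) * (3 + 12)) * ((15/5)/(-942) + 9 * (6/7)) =169490/1099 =154.22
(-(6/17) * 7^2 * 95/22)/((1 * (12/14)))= -32585/374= -87.13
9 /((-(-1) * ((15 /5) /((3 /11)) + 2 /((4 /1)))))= 18 /23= 0.78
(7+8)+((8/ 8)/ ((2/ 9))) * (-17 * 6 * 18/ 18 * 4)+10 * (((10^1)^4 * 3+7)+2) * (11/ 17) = 3270033/ 17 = 192354.88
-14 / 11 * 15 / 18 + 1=-2 / 33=-0.06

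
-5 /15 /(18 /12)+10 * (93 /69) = 2744 /207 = 13.26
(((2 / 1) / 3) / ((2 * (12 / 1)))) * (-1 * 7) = -7 / 36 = -0.19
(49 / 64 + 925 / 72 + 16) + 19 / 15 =30.88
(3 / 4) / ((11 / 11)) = 3 / 4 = 0.75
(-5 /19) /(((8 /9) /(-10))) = 225 /76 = 2.96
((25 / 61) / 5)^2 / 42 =25 / 156282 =0.00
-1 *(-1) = 1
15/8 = 1.88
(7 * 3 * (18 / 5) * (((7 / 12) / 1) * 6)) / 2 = 1323 / 10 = 132.30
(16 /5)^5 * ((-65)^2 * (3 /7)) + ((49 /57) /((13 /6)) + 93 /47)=6171693953363 /10157875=607577.27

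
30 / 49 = 0.61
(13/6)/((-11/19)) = -247/66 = -3.74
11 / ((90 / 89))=979 / 90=10.88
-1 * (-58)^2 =-3364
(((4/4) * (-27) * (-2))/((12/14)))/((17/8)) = 504/17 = 29.65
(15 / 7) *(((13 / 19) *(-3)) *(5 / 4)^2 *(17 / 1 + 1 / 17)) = -2120625 / 18088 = -117.24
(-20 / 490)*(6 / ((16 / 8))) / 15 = -0.01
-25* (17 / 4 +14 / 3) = -2675 / 12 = -222.92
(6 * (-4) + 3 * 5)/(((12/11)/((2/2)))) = -33/4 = -8.25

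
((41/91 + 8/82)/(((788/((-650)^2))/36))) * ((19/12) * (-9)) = -8523815625/56539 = -150759.93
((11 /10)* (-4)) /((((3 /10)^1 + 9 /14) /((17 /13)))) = -6.10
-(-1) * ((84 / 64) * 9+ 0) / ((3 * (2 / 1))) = 63 / 32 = 1.97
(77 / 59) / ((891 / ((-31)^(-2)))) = 7 / 4592619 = 0.00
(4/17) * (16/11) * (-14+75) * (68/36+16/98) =3533120/82467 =42.84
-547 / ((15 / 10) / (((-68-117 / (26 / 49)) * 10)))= 3156190 / 3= 1052063.33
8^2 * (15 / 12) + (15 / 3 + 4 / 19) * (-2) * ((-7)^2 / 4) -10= -2191 / 38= -57.66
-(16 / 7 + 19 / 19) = -23 / 7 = -3.29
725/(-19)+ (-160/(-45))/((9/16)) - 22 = -53.84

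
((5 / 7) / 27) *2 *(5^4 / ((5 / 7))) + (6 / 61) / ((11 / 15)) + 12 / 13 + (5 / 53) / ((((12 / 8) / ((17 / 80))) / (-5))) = 4722090361 / 99860904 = 47.29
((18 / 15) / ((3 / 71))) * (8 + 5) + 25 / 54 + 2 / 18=99839 / 270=369.77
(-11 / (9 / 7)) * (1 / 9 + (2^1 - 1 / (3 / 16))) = 2233 / 81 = 27.57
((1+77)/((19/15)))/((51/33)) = 12870/323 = 39.85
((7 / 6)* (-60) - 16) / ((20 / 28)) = -602 / 5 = -120.40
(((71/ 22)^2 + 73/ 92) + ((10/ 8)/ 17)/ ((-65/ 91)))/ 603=2101711/ 114114132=0.02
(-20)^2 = 400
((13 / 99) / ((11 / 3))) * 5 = 65 / 363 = 0.18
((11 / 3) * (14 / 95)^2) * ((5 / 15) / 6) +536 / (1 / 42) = 5485612678 / 243675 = 22512.00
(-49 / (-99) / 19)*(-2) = -98 / 1881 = -0.05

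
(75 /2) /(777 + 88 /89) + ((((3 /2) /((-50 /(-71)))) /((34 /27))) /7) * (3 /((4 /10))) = 4243557 /2280880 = 1.86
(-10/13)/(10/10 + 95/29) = -145/806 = -0.18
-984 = -984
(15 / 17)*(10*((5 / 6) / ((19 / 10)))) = 3.87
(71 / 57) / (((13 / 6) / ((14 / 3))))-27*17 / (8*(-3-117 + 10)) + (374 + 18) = 257704919 / 652080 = 395.20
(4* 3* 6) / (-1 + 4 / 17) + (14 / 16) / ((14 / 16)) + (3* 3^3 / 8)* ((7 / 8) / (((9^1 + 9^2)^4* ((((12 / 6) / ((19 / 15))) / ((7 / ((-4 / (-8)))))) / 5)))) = -188334707897 / 2021760000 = -93.15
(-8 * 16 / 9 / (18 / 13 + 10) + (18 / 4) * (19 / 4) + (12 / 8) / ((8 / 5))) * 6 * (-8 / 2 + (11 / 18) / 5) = -7833305 / 15984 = -490.07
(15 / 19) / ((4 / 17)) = 255 / 76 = 3.36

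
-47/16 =-2.94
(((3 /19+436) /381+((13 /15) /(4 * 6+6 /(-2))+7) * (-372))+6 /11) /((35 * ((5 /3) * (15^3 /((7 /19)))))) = -7295463691 /1489311140625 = -0.00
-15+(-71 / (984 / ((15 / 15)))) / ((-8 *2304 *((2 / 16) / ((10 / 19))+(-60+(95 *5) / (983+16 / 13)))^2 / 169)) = -17390483520837675505 / 1159365582606812352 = -15.00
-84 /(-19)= 4.42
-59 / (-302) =59 / 302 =0.20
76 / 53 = 1.43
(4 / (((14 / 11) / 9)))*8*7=1584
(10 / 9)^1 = 10 / 9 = 1.11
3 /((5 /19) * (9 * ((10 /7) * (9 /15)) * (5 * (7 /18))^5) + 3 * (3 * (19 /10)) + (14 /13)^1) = 129645360 /3224033537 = 0.04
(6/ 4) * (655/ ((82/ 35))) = 68775/ 164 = 419.36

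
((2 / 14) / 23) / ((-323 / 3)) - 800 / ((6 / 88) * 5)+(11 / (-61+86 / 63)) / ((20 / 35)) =-323677915663 / 137911956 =-2346.99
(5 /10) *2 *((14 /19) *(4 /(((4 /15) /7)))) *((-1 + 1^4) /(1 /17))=0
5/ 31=0.16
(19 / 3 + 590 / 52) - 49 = -2443 / 78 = -31.32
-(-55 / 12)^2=-3025 / 144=-21.01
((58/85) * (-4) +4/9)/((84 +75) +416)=-76/19125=-0.00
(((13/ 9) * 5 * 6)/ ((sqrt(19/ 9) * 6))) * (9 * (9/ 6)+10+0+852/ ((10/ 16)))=180271 * sqrt(19)/ 114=6892.83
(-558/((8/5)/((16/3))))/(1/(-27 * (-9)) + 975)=-225990/118463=-1.91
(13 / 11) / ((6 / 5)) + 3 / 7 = 1.41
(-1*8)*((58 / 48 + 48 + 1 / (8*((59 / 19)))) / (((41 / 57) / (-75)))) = 99373800 / 2419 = 41080.53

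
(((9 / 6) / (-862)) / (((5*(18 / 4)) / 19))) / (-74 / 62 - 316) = 589 / 127140690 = 0.00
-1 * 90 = -90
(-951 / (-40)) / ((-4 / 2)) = -951 / 80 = -11.89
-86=-86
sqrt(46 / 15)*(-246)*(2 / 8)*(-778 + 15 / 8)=254569*sqrt(690) / 80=83587.26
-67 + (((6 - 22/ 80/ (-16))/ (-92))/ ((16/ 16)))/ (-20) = -78895349/ 1177600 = -67.00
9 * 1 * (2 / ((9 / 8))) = 16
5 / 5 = 1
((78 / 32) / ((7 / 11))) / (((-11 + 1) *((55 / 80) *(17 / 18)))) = -0.59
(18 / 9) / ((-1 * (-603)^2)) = -0.00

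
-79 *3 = -237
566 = 566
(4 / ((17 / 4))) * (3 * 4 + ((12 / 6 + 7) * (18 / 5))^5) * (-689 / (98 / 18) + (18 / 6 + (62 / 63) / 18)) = -291681682098123328 / 70284375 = -4150021709.63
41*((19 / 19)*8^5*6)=8060928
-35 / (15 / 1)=-2.33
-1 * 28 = -28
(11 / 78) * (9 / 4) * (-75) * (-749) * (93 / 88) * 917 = 14371980525 / 832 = 17274015.05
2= 2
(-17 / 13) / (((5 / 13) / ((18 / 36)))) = -17 / 10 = -1.70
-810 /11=-73.64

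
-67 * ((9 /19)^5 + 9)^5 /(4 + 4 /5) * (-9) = 699640364221032673860398457634314000000 /93076495688256089536609610280499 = 7516831.82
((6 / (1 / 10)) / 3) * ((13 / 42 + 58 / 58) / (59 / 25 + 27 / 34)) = 467500 / 56301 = 8.30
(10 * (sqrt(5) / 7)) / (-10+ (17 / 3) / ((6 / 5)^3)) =-1296 * sqrt(5) / 6097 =-0.48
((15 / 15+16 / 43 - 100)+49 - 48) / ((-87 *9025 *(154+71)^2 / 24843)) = 34763638 / 569742609375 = 0.00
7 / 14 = 1 / 2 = 0.50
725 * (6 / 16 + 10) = 60175 / 8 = 7521.88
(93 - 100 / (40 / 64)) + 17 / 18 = -1189 / 18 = -66.06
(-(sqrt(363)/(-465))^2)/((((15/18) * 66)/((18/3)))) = -22/120125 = -0.00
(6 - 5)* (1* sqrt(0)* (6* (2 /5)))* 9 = 0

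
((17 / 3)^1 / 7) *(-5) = -85 / 21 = -4.05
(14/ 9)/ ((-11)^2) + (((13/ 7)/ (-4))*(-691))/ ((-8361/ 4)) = -331967/ 2360589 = -0.14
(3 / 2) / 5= 0.30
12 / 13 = 0.92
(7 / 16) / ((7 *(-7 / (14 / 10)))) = -1 / 80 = -0.01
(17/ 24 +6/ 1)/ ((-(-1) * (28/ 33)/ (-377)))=-95381/ 32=-2980.66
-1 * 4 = -4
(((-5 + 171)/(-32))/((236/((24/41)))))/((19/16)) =-498/45961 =-0.01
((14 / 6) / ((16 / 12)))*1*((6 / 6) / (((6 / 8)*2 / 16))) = 56 / 3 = 18.67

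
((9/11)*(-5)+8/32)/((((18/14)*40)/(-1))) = 1183/15840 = 0.07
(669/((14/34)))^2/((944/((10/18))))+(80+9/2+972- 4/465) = 56138274061/21509040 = 2609.99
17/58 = 0.29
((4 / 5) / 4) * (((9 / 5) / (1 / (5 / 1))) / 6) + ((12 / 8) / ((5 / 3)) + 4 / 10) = 8 / 5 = 1.60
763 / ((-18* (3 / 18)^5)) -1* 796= -330412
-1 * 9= -9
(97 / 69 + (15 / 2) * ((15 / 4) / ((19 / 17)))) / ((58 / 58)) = 278669 / 10488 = 26.57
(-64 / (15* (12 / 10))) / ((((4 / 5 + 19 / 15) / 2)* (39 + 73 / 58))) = -3712 / 43431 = -0.09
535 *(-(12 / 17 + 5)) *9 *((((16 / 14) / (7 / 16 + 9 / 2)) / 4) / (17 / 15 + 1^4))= -7005825 / 9401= -745.22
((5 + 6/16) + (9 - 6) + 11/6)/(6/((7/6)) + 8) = 1715/2208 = 0.78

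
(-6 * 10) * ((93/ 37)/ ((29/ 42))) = -234360/ 1073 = -218.42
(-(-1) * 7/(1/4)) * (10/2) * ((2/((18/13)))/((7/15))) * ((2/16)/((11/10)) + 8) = 3515.91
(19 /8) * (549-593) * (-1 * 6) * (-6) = -3762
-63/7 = -9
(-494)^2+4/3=732112/3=244037.33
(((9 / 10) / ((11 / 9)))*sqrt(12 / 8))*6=243*sqrt(6) / 110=5.41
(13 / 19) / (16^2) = 13 / 4864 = 0.00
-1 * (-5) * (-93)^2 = 43245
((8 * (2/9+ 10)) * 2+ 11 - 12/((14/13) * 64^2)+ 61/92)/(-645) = -519962231/1914071040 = -0.27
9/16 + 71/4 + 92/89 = 27549/1424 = 19.35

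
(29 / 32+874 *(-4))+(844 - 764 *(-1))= -60387 / 32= -1887.09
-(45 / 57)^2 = -225 / 361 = -0.62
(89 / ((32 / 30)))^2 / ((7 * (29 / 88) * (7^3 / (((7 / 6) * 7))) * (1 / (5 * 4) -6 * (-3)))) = 3.98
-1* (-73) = 73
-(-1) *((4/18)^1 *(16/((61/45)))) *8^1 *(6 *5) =38400/61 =629.51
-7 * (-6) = 42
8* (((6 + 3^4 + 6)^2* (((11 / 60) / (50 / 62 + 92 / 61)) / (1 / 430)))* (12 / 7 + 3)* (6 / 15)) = 226923766872 / 51065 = 4443821.93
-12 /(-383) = 12 /383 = 0.03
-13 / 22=-0.59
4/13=0.31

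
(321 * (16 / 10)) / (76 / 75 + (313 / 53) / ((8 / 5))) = 16332480 / 149599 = 109.18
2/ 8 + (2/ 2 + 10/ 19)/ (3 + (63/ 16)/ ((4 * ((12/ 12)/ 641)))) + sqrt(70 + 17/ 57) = 8.64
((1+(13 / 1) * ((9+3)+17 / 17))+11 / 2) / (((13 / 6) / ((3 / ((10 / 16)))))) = 1944 / 5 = 388.80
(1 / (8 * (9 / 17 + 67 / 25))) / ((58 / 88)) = 425 / 7192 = 0.06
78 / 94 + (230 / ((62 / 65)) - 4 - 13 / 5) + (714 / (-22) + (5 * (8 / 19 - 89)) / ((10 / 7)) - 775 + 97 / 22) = -1336375019 / 1522565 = -877.71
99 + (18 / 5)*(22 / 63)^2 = 219263 / 2205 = 99.44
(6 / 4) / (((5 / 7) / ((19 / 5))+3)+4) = 399 / 1912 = 0.21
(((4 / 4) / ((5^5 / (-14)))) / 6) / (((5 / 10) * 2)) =-7 / 9375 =-0.00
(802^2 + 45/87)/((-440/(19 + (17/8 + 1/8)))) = -31063.85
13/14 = 0.93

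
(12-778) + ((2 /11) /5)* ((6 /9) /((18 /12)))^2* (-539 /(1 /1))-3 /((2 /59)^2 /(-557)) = 2354536963 /1620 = 1453417.88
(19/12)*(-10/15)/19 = -1/18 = -0.06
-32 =-32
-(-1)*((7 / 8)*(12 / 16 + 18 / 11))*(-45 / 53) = -33075 / 18656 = -1.77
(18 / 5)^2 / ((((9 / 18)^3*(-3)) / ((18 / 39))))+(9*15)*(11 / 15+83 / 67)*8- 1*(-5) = 46140347 / 21775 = 2118.96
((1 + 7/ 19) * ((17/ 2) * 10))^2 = 4884100/ 361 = 13529.36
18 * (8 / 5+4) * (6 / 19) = 3024 / 95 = 31.83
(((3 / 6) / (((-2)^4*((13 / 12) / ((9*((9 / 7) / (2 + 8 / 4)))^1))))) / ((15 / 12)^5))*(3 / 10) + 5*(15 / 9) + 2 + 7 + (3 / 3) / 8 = 596045561 / 34125000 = 17.47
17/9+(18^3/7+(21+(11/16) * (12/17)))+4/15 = 18352307/21420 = 856.78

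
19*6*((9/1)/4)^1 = 513/2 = 256.50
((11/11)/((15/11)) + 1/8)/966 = 103/115920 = 0.00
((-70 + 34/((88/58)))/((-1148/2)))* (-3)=-3141/12628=-0.25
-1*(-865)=865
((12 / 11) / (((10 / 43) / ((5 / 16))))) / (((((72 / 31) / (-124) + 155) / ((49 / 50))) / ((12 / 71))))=18223443 / 11631979700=0.00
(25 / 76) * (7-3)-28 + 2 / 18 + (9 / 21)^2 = -221117 / 8379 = -26.39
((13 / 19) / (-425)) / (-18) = 13 / 145350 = 0.00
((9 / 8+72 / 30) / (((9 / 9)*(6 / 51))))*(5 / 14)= 2397 / 224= 10.70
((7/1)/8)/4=7/32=0.22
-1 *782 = -782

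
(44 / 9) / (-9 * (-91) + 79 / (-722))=2888 / 483741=0.01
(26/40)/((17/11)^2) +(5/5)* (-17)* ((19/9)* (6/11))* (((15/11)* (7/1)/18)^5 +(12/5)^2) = -16915753816285453/149293697216400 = -113.31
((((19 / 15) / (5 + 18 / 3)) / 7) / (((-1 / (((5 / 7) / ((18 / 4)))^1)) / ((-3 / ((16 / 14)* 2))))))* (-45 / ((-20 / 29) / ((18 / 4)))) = 4959 / 4928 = 1.01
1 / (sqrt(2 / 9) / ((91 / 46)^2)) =24843 *sqrt(2) / 4232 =8.30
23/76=0.30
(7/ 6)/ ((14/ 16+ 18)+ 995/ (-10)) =-28/ 1935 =-0.01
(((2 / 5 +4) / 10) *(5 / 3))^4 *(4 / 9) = 0.13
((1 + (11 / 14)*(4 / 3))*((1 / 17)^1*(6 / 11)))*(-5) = -430 / 1309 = -0.33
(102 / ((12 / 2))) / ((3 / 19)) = 323 / 3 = 107.67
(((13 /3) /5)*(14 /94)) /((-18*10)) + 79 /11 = 10024099 /1395900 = 7.18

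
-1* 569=-569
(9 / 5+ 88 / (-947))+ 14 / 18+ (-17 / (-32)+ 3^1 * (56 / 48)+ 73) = 108434519 / 1363680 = 79.52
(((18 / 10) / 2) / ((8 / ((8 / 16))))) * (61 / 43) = 549 / 6880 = 0.08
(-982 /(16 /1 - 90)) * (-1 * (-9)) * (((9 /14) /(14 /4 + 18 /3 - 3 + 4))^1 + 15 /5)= 662850 /1813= 365.61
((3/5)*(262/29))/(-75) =-262/3625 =-0.07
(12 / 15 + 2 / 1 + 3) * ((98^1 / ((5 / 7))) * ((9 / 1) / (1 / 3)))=537138 / 25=21485.52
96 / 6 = 16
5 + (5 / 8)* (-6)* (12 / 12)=5 / 4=1.25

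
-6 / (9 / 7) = -14 / 3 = -4.67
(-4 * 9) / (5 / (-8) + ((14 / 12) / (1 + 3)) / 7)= 432 / 7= 61.71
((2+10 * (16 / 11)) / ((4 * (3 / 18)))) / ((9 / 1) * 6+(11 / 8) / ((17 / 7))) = 37128 / 81631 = 0.45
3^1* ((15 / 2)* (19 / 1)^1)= 855 / 2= 427.50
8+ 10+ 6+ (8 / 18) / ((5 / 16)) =1144 / 45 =25.42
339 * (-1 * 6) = -2034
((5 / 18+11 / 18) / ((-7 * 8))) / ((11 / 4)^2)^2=-256 / 922383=-0.00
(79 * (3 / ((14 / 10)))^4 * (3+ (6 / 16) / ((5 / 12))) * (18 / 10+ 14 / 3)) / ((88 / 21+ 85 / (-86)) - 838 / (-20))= 130114866375 / 139694296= 931.43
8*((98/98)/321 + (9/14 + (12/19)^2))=6780476/811167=8.36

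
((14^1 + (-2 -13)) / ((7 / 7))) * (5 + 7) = -12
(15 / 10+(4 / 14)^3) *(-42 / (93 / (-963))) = 1006335 / 1519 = 662.50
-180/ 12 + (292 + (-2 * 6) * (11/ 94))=12953/ 47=275.60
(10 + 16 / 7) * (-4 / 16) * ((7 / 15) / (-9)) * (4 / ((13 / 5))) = 86 / 351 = 0.25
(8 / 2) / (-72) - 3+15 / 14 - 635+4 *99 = -15182 / 63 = -240.98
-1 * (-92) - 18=74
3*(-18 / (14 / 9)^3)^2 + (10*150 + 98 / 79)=233449050509 / 148708336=1569.85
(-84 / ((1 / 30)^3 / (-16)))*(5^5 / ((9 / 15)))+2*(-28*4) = 188999999776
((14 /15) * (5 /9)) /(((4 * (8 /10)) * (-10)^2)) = 7 /4320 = 0.00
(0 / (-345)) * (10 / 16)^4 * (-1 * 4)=0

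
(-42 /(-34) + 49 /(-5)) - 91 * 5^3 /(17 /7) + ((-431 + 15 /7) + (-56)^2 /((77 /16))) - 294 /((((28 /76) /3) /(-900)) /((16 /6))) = 37575698409 /6545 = 5741130.39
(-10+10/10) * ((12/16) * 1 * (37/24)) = -10.41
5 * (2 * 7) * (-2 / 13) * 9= -1260 / 13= -96.92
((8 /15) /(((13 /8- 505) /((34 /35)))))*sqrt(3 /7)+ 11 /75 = 0.15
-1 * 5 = -5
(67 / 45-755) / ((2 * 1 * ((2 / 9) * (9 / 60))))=-33908 / 3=-11302.67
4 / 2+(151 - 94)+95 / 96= 5759 / 96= 59.99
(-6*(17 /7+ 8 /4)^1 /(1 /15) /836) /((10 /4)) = -279 /1463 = -0.19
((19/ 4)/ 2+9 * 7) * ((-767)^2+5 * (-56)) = 307528707/ 8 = 38441088.38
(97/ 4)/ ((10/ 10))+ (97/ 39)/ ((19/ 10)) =75757/ 2964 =25.56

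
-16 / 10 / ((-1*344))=0.00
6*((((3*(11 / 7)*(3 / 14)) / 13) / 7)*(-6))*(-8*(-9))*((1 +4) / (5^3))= -128304 / 111475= -1.15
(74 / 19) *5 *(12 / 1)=4440 / 19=233.68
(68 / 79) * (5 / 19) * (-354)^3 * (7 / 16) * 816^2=-4393868730693120 / 1501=-2927294290934.79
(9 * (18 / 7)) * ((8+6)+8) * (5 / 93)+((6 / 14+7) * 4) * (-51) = -322908 / 217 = -1488.06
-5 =-5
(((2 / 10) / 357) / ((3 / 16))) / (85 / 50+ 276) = 32 / 2974167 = 0.00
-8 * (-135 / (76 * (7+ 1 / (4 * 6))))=6480 / 3211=2.02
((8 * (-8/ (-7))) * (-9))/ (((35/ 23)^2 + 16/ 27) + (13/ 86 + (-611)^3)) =0.00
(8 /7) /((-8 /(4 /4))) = -1 /7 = -0.14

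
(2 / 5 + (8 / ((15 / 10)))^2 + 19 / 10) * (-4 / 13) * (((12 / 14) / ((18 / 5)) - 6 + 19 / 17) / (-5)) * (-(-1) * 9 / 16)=-2293843 / 464100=-4.94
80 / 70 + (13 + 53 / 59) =6212 / 413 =15.04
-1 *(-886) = 886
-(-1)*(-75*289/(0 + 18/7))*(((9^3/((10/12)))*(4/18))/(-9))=182070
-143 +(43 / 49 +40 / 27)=-186068 / 1323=-140.64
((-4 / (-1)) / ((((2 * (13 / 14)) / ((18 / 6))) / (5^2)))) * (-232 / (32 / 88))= -1339800 / 13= -103061.54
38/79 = 0.48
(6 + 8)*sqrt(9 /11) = 42*sqrt(11) /11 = 12.66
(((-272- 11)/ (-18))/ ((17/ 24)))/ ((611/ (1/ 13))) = 1132/ 405093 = 0.00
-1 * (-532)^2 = -283024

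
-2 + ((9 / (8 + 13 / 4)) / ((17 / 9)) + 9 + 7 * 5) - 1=3521 / 85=41.42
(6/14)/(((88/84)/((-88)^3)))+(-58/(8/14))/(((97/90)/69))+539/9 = -248998984/873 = -285222.20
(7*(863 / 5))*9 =54369 / 5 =10873.80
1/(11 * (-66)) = -1/726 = -0.00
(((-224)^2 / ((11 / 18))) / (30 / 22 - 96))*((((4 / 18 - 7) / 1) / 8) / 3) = 245.02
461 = 461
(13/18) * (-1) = -13/18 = -0.72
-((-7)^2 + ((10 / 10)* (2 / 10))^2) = -1226 / 25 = -49.04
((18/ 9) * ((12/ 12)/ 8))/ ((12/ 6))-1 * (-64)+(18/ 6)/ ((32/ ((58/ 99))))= 33887/ 528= 64.18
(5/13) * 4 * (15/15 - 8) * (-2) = 280/13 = 21.54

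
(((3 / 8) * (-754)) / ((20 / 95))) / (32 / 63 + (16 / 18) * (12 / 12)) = -1353807 / 1408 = -961.51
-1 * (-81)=81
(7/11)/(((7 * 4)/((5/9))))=5/396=0.01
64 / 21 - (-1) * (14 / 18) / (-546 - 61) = 116495 / 38241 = 3.05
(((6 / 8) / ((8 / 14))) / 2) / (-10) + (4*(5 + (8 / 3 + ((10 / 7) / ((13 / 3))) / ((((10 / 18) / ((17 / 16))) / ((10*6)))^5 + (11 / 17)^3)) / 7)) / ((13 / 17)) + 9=1666941942838899235529 / 43878193274266653120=37.99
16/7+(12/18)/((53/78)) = 1212/371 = 3.27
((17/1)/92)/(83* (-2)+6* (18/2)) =-17/10304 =-0.00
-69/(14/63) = -621/2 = -310.50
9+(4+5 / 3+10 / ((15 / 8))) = 20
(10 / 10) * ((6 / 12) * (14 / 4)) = 7 / 4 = 1.75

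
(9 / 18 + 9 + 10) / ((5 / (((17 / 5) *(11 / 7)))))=7293 / 350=20.84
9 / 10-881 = -8801 / 10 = -880.10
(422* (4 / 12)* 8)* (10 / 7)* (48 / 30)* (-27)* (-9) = 4375296 / 7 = 625042.29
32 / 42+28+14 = 898 / 21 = 42.76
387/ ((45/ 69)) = 2967/ 5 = 593.40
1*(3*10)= 30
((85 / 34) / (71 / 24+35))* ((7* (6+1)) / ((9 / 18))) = 5880 / 911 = 6.45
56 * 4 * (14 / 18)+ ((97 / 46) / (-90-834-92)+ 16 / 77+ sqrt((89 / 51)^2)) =97000313227 / 550596816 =176.17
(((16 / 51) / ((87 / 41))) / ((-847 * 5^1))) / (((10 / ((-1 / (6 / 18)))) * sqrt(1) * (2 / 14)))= 328 / 4473975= 0.00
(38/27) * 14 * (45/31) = 2660/93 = 28.60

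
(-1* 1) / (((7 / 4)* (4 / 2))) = -2 / 7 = -0.29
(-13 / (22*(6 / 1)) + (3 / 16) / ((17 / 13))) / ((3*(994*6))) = 403 / 160598592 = 0.00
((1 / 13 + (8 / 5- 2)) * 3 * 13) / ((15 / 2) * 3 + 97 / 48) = -3024 / 5885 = -0.51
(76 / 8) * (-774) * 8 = -58824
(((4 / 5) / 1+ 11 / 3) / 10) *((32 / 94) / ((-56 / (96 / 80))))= -134 / 41125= -0.00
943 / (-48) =-943 / 48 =-19.65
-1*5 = -5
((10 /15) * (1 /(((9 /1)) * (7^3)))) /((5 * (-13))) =-2 /601965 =-0.00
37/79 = 0.47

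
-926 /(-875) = 926 /875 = 1.06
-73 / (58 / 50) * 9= -16425 / 29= -566.38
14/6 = 7/3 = 2.33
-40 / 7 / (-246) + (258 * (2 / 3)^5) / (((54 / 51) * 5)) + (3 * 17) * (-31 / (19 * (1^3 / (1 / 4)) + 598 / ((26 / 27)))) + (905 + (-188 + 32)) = 787905044 / 1046115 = 753.17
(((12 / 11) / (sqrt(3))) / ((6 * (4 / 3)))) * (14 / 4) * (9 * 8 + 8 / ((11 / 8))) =1498 * sqrt(3) / 121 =21.44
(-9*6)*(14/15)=-252/5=-50.40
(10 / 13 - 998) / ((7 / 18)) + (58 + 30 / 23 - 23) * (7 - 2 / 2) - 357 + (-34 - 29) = -827178 / 299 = -2766.48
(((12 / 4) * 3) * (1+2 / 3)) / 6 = 5 / 2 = 2.50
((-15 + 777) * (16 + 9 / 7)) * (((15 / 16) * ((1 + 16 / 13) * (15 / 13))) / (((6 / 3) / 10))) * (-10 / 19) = -7520225625 / 89908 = -83643.56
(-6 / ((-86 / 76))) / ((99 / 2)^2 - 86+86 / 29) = 26448 / 11807671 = 0.00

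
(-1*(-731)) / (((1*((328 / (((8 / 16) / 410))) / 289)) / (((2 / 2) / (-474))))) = -211259 / 127487040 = -0.00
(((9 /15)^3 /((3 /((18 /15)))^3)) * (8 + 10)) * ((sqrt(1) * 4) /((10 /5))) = 7776 /15625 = 0.50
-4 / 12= -1 / 3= -0.33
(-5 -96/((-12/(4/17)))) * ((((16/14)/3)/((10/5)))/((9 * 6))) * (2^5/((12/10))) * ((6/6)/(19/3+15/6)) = -0.03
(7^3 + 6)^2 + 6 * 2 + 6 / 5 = 609071 / 5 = 121814.20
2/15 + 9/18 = 0.63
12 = 12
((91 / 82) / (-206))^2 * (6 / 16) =24843 / 2282717312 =0.00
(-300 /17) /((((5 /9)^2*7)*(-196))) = 243 /5831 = 0.04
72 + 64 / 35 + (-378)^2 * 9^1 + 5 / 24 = 1080265231 / 840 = 1286030.04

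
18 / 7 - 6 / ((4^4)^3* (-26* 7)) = 3925868547 / 1526726656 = 2.57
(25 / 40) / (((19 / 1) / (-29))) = -145 / 152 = -0.95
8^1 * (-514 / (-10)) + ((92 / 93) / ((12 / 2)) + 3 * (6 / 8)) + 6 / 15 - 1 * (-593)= 5619143 / 5580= 1007.01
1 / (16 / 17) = 17 / 16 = 1.06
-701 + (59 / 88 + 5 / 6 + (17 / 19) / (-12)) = -3509047 / 5016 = -699.57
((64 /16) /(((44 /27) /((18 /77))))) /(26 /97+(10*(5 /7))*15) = 23571 /4412386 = 0.01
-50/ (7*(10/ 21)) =-15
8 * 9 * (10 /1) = 720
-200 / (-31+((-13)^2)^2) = -20 / 2853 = -0.01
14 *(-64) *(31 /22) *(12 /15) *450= -4999680 /11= -454516.36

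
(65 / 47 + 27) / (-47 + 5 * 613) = 0.01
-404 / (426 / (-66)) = 62.59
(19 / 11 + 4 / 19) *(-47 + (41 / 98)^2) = -90.74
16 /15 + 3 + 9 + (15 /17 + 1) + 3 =17.95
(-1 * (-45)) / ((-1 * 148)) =-45 / 148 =-0.30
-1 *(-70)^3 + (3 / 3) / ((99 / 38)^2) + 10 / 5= 3361764046 / 9801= 343002.15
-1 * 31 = -31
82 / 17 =4.82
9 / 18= 1 / 2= 0.50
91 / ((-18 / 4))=-182 / 9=-20.22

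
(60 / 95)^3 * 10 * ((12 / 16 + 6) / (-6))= -19440 / 6859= -2.83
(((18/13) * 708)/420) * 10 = 2124/91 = 23.34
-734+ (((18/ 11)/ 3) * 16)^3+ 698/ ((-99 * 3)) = -2574344/ 35937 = -71.63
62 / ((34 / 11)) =341 / 17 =20.06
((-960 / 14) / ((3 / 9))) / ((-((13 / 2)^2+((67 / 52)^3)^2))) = 28469677916160 / 6480366483311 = 4.39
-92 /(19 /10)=-920 /19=-48.42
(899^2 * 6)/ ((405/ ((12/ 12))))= 1616402/ 135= 11973.35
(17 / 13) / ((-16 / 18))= -153 / 104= -1.47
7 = 7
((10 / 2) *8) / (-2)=-20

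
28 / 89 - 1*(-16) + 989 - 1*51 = 954.31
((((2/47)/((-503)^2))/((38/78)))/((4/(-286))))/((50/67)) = -373659/11296851850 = -0.00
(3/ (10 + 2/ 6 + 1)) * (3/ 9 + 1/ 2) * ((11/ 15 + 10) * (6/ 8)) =483/ 272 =1.78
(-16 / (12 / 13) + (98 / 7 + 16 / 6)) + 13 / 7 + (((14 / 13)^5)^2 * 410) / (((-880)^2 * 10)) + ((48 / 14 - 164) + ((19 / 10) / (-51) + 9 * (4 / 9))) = -46276307535027940831 / 297753663620062650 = -155.42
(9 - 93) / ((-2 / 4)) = 168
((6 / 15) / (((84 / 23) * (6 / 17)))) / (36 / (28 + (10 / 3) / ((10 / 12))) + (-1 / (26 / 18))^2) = 132158 / 683235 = 0.19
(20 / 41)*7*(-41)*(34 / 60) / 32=-119 / 48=-2.48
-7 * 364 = -2548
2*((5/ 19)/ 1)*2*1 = 20/ 19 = 1.05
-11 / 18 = -0.61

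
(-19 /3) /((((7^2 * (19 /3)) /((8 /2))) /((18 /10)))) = -36 /245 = -0.15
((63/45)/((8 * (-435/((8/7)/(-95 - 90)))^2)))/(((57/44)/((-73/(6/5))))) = -0.00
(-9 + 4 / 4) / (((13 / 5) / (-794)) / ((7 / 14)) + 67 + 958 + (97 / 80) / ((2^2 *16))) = -16261120 / 2083481197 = -0.01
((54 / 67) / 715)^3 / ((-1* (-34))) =78732 / 1868923198624625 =0.00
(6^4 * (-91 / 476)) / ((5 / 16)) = -792.85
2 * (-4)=-8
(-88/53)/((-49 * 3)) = 88/7791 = 0.01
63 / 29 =2.17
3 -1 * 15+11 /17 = -193 /17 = -11.35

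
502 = 502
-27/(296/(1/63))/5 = -3/10360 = -0.00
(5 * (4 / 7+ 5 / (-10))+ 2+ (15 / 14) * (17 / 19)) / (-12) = -21 / 76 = -0.28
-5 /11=-0.45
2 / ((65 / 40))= 16 / 13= 1.23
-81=-81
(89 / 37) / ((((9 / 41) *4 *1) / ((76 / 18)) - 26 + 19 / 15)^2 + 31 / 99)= 14852433475 / 3715922569418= 0.00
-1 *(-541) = 541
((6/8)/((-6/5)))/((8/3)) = -15/64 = -0.23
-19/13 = -1.46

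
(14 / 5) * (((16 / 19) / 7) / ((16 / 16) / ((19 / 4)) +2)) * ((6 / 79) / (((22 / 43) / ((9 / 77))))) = 6192 / 2341955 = 0.00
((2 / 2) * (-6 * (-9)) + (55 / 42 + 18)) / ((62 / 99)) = 101607 / 868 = 117.06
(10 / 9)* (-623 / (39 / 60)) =-124600 / 117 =-1064.96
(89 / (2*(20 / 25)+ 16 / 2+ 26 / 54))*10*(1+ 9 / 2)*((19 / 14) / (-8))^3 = -4532598675 / 1912107008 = -2.37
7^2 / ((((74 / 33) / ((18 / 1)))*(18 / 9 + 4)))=4851 / 74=65.55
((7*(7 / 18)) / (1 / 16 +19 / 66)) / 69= 4312 / 38295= 0.11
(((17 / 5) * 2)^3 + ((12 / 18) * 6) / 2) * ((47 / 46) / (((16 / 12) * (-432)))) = -0.56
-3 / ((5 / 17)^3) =-14739 / 125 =-117.91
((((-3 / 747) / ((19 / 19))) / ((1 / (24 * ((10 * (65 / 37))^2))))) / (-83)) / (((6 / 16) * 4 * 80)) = 84500 / 28293123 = 0.00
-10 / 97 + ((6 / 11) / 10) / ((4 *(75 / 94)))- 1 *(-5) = 1310809 / 266750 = 4.91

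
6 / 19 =0.32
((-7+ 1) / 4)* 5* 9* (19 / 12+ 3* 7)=-12195 / 8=-1524.38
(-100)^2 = 10000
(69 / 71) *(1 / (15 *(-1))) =-0.06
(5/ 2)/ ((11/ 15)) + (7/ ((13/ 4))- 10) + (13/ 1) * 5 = 17321/ 286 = 60.56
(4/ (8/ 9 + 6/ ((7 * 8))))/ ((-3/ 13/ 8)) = -34944/ 251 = -139.22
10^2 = 100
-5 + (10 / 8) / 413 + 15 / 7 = -4715 / 1652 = -2.85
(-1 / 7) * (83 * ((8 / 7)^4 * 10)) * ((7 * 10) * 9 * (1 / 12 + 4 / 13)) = -1555353600 / 31213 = -49830.31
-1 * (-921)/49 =921/49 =18.80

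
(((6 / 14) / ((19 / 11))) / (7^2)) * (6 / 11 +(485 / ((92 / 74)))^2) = 10626797913 / 13789972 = 770.62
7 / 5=1.40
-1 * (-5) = 5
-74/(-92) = 37/46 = 0.80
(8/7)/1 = 8/7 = 1.14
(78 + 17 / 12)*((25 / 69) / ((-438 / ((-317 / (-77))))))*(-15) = 37762625 / 9308376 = 4.06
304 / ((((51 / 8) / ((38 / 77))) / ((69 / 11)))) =2125568 / 14399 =147.62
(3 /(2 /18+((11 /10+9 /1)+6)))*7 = 1890 /1459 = 1.30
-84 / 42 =-2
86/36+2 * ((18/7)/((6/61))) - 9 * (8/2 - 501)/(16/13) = 3718499/1008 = 3688.99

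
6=6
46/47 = 0.98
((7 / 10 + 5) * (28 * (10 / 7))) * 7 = 1596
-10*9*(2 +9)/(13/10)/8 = -2475/26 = -95.19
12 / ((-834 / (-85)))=170 / 139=1.22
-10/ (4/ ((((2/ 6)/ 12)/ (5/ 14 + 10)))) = -7/ 1044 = -0.01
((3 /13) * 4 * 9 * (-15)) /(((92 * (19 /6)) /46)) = -4860 /247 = -19.68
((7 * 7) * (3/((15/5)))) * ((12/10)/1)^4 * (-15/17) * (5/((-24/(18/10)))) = 71442/2125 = 33.62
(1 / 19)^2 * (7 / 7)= 1 / 361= 0.00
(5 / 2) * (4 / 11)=10 / 11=0.91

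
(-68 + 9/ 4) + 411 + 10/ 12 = 4153/ 12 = 346.08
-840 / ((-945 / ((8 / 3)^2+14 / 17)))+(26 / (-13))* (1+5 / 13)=76684 / 17901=4.28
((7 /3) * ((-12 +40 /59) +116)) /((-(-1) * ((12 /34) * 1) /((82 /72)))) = 3766588 /4779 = 788.15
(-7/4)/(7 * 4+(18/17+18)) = -119/3200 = -0.04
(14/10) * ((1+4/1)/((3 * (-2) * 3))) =-0.39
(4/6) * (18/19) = 12/19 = 0.63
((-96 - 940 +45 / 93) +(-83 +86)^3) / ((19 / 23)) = -719072 / 589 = -1220.84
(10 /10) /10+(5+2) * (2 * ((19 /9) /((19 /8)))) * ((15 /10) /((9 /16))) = 8987 /270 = 33.29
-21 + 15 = -6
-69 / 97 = -0.71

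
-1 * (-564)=564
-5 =-5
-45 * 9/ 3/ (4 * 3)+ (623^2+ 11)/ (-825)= -105979/ 220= -481.72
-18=-18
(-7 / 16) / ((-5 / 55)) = 77 / 16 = 4.81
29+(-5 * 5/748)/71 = 1540107/53108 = 29.00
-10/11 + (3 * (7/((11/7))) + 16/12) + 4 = 17.79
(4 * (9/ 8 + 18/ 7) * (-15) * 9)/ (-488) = 4.09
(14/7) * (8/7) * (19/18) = 152/63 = 2.41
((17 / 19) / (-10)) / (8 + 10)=-17 / 3420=-0.00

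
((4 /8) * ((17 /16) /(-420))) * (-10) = 17 /1344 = 0.01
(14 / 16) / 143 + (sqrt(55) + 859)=sqrt(55) + 982703 / 1144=866.42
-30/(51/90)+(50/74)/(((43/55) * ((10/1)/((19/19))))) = -2859125/54094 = -52.85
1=1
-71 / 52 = -1.37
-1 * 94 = -94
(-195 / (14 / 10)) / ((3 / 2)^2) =-1300 / 21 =-61.90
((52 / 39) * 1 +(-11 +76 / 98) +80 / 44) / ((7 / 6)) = -22874 / 3773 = -6.06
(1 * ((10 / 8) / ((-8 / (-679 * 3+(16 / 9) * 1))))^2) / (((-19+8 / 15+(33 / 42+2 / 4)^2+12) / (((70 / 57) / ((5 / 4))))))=-14385097965875 / 696957696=-20639.84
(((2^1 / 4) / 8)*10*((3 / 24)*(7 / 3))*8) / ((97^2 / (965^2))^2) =14284.96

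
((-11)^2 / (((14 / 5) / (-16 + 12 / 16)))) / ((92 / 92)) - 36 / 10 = -185533 / 280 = -662.62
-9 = -9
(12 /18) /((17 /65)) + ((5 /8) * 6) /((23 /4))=3755 /1173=3.20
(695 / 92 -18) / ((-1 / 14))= 6727 / 46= 146.24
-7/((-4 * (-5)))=-7/20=-0.35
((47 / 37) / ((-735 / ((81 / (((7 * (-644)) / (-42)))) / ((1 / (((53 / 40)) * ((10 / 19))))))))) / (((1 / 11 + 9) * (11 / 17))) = -3430107 / 22183868000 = -0.00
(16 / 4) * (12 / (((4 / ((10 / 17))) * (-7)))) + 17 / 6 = 1303 / 714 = 1.82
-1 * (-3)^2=-9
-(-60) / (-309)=-20 / 103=-0.19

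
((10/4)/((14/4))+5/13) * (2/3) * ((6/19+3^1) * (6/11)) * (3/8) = 1350/2717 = 0.50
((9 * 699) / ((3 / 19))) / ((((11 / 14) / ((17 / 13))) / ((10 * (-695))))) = -65904306300 / 143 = -460869274.83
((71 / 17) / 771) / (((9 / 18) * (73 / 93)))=0.01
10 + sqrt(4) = 12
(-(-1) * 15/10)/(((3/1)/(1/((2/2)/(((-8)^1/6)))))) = -0.67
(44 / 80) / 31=11 / 620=0.02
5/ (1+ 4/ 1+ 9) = 5/ 14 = 0.36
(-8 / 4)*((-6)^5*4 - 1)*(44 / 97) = 2737240 / 97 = 28218.97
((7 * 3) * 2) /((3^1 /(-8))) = -112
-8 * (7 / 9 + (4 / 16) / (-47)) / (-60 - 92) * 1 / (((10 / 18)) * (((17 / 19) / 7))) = 9149 / 15980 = 0.57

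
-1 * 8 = -8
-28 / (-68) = 7 / 17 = 0.41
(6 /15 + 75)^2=142129 /25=5685.16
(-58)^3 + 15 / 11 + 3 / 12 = -8584857 / 44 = -195110.39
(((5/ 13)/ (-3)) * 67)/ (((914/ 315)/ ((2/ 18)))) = -11725/ 35646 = -0.33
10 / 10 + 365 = 366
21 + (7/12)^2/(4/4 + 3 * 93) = 120967/5760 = 21.00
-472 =-472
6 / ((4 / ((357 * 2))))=1071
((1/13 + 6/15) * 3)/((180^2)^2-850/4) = 186/136468772375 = 0.00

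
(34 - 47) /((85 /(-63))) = 819 /85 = 9.64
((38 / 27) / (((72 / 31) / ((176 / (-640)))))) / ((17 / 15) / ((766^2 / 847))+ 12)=-950398031 / 68448550392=-0.01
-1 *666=-666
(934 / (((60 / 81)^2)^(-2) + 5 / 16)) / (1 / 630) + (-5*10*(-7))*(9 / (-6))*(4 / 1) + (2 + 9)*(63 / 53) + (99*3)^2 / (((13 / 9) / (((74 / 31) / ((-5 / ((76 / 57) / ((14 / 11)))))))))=129290.28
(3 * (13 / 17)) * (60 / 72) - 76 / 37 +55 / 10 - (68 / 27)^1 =48218 / 16983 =2.84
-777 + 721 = -56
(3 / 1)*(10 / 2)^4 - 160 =1715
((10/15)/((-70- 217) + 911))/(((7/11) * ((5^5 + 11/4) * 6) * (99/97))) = 0.00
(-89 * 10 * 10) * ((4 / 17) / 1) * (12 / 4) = -106800 / 17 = -6282.35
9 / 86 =0.10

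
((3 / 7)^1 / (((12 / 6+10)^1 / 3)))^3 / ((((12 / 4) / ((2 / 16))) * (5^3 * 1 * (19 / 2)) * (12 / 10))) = 3 / 83417600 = 0.00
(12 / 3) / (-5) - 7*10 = -354 / 5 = -70.80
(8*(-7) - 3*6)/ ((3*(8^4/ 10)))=-185/ 3072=-0.06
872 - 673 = 199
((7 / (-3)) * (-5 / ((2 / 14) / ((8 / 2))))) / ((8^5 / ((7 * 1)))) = 1715 / 24576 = 0.07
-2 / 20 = -1 / 10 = -0.10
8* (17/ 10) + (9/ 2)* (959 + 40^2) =115291/ 10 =11529.10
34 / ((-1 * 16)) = -17 / 8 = -2.12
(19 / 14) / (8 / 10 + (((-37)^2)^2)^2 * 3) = 5 / 38822141332814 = 0.00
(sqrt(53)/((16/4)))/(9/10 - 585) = -5 * sqrt(53)/11682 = -0.00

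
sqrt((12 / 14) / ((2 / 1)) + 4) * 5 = 5 * sqrt(217) / 7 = 10.52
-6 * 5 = -30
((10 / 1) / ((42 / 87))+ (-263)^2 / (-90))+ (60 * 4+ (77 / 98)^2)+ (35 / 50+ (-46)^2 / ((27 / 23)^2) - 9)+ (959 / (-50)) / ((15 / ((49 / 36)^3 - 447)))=2723321499553 / 1714608000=1588.31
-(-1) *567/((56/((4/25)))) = 81/50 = 1.62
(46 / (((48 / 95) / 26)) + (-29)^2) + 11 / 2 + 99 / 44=19295 / 6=3215.83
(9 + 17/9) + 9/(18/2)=107/9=11.89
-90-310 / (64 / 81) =-15435 / 32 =-482.34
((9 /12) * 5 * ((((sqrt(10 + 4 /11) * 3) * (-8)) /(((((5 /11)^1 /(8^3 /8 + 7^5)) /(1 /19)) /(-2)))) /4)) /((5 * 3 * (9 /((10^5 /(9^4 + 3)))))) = 84355000 * sqrt(1254) /93537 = 31935.68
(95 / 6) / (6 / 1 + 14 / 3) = 95 / 64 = 1.48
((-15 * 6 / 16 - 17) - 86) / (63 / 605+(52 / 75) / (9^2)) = -638780175 / 662696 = -963.91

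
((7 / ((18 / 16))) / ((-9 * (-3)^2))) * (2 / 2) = -56 / 729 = -0.08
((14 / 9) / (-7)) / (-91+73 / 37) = 37 / 14823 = 0.00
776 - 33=743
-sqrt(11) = -3.32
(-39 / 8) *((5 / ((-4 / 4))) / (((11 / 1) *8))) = 195 / 704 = 0.28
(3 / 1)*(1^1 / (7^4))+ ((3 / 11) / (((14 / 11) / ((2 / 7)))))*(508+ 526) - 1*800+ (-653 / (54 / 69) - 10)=-68331181 / 43218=-1581.08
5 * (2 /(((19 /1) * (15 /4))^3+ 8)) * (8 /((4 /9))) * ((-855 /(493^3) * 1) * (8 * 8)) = -630374400 /2773862588744009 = -0.00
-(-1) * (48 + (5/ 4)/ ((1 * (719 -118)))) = 48.00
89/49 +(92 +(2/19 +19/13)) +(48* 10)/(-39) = 1005462/12103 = 83.08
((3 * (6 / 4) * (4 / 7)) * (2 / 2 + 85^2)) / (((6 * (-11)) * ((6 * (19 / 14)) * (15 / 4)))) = -28904 / 3135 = -9.22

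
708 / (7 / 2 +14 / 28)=177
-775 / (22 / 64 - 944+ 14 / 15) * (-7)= -5.75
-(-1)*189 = 189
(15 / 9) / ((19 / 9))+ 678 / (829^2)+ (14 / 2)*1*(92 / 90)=4669007803 / 587591055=7.95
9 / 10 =0.90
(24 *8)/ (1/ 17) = 3264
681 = 681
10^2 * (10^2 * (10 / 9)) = 100000 / 9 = 11111.11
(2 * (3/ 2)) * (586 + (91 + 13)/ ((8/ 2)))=1836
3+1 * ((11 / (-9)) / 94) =2527 / 846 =2.99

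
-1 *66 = -66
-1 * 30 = -30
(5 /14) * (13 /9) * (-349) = -22685 /126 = -180.04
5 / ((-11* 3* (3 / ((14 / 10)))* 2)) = -7 / 198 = -0.04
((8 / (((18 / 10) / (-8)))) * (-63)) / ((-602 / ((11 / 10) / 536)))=-0.01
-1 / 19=-0.05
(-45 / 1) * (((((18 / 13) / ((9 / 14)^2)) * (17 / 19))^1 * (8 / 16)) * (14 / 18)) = -52.46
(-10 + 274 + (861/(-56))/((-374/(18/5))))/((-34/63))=-124477101/254320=-489.45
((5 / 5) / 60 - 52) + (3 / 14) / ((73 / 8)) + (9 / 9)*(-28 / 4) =-1807709 / 30660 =-58.96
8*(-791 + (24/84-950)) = -97480/7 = -13925.71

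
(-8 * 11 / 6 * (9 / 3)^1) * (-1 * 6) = 264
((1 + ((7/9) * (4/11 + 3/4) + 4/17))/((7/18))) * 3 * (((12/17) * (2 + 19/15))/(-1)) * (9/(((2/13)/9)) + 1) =-62685357/3179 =-19718.58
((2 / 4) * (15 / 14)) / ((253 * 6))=5 / 14168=0.00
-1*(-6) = 6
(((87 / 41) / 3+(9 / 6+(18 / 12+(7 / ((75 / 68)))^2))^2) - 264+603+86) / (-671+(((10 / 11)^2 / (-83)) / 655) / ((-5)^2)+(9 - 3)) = -3923558926183007903 / 1134972435938203125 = -3.46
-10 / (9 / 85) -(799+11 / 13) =-104632 / 117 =-894.29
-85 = -85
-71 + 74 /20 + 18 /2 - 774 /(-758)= -217087 /3790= -57.28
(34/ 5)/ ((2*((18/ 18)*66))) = 17/ 330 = 0.05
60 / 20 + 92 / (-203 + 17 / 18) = 9255 / 3637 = 2.54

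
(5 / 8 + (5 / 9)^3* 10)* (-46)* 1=-313835 / 2916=-107.63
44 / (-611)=-44 / 611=-0.07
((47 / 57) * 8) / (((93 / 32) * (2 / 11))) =66176 / 5301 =12.48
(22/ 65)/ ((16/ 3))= 33/ 520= 0.06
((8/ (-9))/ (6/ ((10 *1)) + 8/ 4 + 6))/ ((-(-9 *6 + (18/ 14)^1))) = -280/ 142803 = -0.00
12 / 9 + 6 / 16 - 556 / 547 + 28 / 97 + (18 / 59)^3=263869969777 / 261532904664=1.01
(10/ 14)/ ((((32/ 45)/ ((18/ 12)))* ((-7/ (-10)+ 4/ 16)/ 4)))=3375/ 532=6.34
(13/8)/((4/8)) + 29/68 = 125/34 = 3.68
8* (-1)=-8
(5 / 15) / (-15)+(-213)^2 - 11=2041109 / 45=45357.98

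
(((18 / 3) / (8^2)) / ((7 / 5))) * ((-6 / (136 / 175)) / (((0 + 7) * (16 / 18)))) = -10125 / 121856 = -0.08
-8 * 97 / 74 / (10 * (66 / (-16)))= 1552 / 6105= 0.25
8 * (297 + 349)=5168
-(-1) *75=75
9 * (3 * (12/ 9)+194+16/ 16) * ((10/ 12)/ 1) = 2985/ 2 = 1492.50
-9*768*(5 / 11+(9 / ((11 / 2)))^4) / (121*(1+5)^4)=-0.34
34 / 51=2 / 3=0.67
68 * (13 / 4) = 221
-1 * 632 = -632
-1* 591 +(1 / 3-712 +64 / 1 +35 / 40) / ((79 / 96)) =-108781 / 79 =-1376.97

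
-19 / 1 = -19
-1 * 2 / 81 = -2 / 81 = -0.02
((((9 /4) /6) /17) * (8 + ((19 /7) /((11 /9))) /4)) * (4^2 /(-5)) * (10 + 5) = -1395 /154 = -9.06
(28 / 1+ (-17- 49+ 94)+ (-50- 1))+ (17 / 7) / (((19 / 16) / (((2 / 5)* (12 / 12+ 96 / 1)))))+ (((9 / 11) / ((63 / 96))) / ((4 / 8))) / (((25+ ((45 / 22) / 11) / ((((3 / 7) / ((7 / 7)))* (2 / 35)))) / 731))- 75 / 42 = 138.49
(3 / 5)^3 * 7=189 / 125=1.51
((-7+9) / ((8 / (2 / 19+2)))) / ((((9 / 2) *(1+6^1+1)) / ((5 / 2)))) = 25 / 684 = 0.04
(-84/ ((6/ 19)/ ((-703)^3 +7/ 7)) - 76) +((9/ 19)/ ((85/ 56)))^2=241041967399378016/ 2608225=92416094240.10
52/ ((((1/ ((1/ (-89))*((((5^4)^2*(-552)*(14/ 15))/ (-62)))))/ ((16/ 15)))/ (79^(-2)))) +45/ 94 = -1571611445935/ 4855735158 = -323.66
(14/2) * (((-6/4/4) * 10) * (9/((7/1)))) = -135/4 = -33.75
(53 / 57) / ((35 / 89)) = 4717 / 1995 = 2.36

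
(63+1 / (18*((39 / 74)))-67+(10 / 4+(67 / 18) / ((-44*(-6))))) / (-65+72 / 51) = 483259 / 22259952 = 0.02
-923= -923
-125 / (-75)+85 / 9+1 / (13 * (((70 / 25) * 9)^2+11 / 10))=41349550 / 3721419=11.11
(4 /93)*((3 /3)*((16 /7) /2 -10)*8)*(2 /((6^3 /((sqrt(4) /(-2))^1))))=16 /567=0.03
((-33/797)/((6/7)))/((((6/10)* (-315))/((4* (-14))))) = -308/21519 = -0.01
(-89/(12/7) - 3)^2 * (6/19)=434281/456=952.37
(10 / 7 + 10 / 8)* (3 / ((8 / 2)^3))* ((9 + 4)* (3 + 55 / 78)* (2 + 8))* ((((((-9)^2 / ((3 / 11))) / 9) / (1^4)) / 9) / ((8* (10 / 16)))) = 79475 / 1792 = 44.35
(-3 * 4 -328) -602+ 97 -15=-860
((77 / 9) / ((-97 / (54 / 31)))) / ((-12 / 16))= 616 / 3007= 0.20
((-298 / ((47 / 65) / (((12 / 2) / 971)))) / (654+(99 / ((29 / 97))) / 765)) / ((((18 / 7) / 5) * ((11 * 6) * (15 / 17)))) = -0.00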